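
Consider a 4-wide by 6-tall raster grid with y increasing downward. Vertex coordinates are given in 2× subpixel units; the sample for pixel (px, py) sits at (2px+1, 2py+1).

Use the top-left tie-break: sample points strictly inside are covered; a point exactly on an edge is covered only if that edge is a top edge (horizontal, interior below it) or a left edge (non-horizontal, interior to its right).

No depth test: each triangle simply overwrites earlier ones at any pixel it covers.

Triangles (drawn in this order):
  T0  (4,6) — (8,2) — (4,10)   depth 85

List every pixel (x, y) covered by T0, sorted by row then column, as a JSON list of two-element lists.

T0:
  2·area = 16
  edge (4, 6)→(8, 2): d=(4,-4) top-left  bias=+0
  edge (8, 2)→(4, 10): d=(-4,8) right/bottom  bias=-1
  edge (4, 10)→(4, 6): d=(0,-4) top-left  bias=+0
    (3,1)@(7, 3): e=[0,4,12] → #  [on edge]
    (2,2)@(5, 5): e=[0,12,4] → #  [on edge]
    (3,2)@(7, 5): e=[8,-4,12] → ·
    (1,3)@(3, 7): e=[0,20,-4] → ·  [on edge]
    (2,3)@(5, 7): e=[8,4,4] → #
    (3,3)@(7, 7): e=[16,-12,12] → ·
    (0,4)@(1, 9): e=[0,28,-12] → ·  [on edge]
    (2,4)@(5, 9): e=[16,-4,4] → ·
  covered (3 px):
    · · · ·
    · · · #
    · · # ·
    · · # ·
    · · · ·
    · · · ·

Result: [[3,1],[2,2],[2,3]]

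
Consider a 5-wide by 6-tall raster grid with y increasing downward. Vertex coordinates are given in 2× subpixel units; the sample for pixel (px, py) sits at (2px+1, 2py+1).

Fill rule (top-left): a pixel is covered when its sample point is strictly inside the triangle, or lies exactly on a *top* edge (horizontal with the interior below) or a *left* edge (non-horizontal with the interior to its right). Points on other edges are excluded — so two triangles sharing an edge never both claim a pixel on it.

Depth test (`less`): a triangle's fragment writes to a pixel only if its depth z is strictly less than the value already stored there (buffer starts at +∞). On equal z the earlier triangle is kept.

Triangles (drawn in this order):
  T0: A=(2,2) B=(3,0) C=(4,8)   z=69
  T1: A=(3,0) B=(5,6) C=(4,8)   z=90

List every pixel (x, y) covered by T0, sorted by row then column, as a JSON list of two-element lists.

T0:
  2·area = 10
  edge (2, 2)→(3, 0): d=(1,-2) top-left  bias=+0
  edge (3, 0)→(4, 8): d=(1,8) right/bottom  bias=-1
  edge (4, 8)→(2, 2): d=(-2,-6) top-left  bias=+0
    (1,0)@(3, 1): e=[1,1,8] → X
    (2,0)@(5, 1): e=[5,-15,20] → .
    (1,1)@(3, 3): e=[3,3,4] → X
    (2,1)@(5, 3): e=[7,-13,16] → .
    (1,2)@(3, 5): e=[5,5,0] → X  [on edge]
    (2,2)@(5, 5): e=[9,-11,12] → .
    (1,3)@(3, 7): e=[7,7,-4] → .
    (2,5)@(5, 11): e=[15,-5,0] → .  [on edge]
  covered (3 px):
    . X . . .
    . X . . .
    . X . . .
    . . . . .
    . . . . .
    . . . . .
T1:
  2·area = 10
  edge (3, 0)→(5, 6): d=(2,6) right/bottom  bias=-1
  edge (5, 6)→(4, 8): d=(-1,2) right/bottom  bias=-1
  edge (4, 8)→(3, 0): d=(-1,-8) top-left  bias=+0
  covered (0 px):
    . . . . .
    . . . . .
    . . . . .
    . . . . .
    . . . . .
    . . . . .

Result: [[1,0],[1,1],[1,2]]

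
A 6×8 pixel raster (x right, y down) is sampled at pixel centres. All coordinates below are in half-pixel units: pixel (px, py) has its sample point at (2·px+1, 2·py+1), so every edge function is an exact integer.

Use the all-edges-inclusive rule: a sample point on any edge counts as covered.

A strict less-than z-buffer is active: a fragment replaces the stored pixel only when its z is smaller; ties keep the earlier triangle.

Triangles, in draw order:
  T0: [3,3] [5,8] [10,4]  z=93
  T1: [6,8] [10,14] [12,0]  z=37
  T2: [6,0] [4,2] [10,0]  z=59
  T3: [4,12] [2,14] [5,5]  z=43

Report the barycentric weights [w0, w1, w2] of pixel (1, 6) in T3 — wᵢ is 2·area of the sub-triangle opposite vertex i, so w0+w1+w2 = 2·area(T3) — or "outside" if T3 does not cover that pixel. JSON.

T0:
  2·area = 33  (B↔C swapped to make it positive)
  edge (3, 3)→(10, 4): d=(7,1) inclusive
  edge (10, 4)→(5, 8): d=(-5,4) inclusive
  edge (5, 8)→(3, 3): d=(-2,-5) inclusive
    (1,1)@(3, 3): e=[0,33,0] → X  [on edge]
    (2,1)@(5, 3): e=[-2,25,10] → .
    (1,2)@(3, 5): e=[14,23,-4] → .
    (2,2)@(5, 5): e=[12,15,6] → X
    (3,2)@(7, 5): e=[10,7,16] → X
    (4,2)@(9, 5): e=[8,-1,26] → .
    (2,3)@(5, 7): e=[26,5,2] → X
    (3,3)@(7, 7): e=[24,-3,12] → .
    (2,4)@(5, 9): e=[40,-5,-2] → .
    (3,6)@(7, 13): e=[66,-33,0] → .  [on edge]
  covered (4 px):
    . . . . . .
    . X . . . .
    . . X X . .
    . . X . . .
    . . . . . .
    . . . . . .
    . . . . . .
    . . . . . .
T1:
  2·area = 68  (B↔C swapped to make it positive)
  edge (6, 8)→(12, 0): d=(6,-8) inclusive
  edge (12, 0)→(10, 14): d=(-2,14) inclusive
  edge (10, 14)→(6, 8): d=(-4,-6) inclusive
    (5,1)@(11, 3): e=[10,8,50] → X
    (4,2)@(9, 5): e=[6,32,30] → X
    (3,3)@(7, 7): e=[2,56,10] → X
    (5,3)@(11, 7): e=[34,0,34] → X  [on edge]
    (3,4)@(7, 9): e=[14,52,2] → X
    (5,4)@(11, 9): e=[46,-4,26] → .
    (3,5)@(7, 11): e=[26,48,-6] → .
    (4,5)@(9, 11): e=[42,20,6] → X
    (5,5)@(11, 11): e=[58,-8,18] → .
    (4,6)@(9, 13): e=[54,16,-2] → .
  covered (9 px):
    . . . . . .
    . . . . . X
    . . . . X X
    . . . X X X
    . . . X X .
    . . . . X .
    . . . . . .
    . . . . . .
T2:
  2·area = 8  (B↔C swapped to make it positive)
  edge (6, 0)→(10, 0): d=(4,0) inclusive
  edge (10, 0)→(4, 2): d=(-6,2) inclusive
  edge (4, 2)→(6, 0): d=(2,-2) inclusive
    (2,0)@(5, 1): e=[4,4,0] → X  [on edge]
    (3,0)@(7, 1): e=[4,0,4] → X  [on edge]
    (4,0)@(9, 1): e=[4,-4,8] → .
    (0,1)@(1, 3): e=[12,0,-4] → .  [on edge]
    (1,1)@(3, 3): e=[12,-4,0] → .  [on edge]
    (2,1)@(5, 3): e=[12,-8,4] → .
    (3,1)@(7, 3): e=[12,-12,8] → .
    (0,2)@(1, 5): e=[20,-12,0] → .  [on edge]
  covered (2 px):
    . . X X . .
    . . . . . .
    . . . . . .
    . . . . . .
    . . . . . .
    . . . . . .
    . . . . . .
    . . . . . .
T3:
  2·area = 12
  edge (4, 12)→(2, 14): d=(-2,2) inclusive
  edge (2, 14)→(5, 5): d=(3,-9) inclusive
  edge (5, 5)→(4, 12): d=(-1,7) inclusive
    (2,2)@(5, 5): e=[12,0,0] → X  [on edge]
    (3,2)@(7, 5): e=[8,18,-14] → .
    (5,2)@(11, 5): e=[0,54,-42] → .  [on edge]
    (2,3)@(5, 7): e=[8,6,-2] → .
    (4,3)@(9, 7): e=[0,42,-30] → .  [on edge]
    (3,4)@(7, 9): e=[0,30,-18] → .  [on edge]
    (1,5)@(3, 11): e=[4,0,8] → X  [on edge]
    (2,5)@(5, 11): e=[0,18,-6] → .  [on edge]
    (1,6)@(3, 13): e=[0,6,6] → X  [on edge]
    (2,6)@(5, 13): e=[-4,24,-8] → .
    (0,7)@(1, 15): e=[0,-6,18] → .  [on edge]
    (1,7)@(3, 15): e=[-4,12,4] → .
  covered (3 px):
    . . . . . .
    . . . . . .
    . . X . . .
    . . . . . .
    . . . . . .
    . X . . . .
    . X . . . .
    . . . . . .

Answer: [6,6,0]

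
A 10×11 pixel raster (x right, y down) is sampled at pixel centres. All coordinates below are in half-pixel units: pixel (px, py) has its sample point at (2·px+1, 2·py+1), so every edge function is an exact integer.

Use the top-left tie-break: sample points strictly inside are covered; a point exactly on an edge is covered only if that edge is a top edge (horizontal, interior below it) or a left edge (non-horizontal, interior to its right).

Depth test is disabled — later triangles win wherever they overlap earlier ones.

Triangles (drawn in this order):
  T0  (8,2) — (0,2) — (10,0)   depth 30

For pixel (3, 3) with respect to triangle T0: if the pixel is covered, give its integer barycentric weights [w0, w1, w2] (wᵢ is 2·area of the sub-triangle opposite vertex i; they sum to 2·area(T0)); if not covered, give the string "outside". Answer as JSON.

T0:
  2·area = 16
  edge (8, 2)→(0, 2): d=(-8,0) right/bottom  bias=-1
  edge (0, 2)→(10, 0): d=(10,-2) top-left  bias=+0
  edge (10, 0)→(8, 2): d=(-2,2) right/bottom  bias=-1
    (2,0)@(5, 1): e=[8,0,8] → #  [on edge]
    (3,0)@(7, 1): e=[8,4,4] → #
    (4,0)@(9, 1): e=[8,8,0] → ·  [on edge]
    (2,1)@(5, 3): e=[-8,20,4] → ·
    (3,1)@(7, 3): e=[-8,24,0] → ·  [on edge]
    (2,2)@(5, 5): e=[-24,40,0] → ·  [on edge]
    (1,3)@(3, 7): e=[-40,56,0] → ·  [on edge]
    (0,4)@(1, 9): e=[-56,72,0] → ·  [on edge]
  covered (2 px):
    · · # # · · · · · ·
    · · · · · · · · · ·
    · · · · · · · · · ·
    · · · · · · · · · ·
    · · · · · · · · · ·
    · · · · · · · · · ·
    · · · · · · · · · ·
    · · · · · · · · · ·
    · · · · · · · · · ·
    · · · · · · · · · ·
    · · · · · · · · · ·

Answer: "outside"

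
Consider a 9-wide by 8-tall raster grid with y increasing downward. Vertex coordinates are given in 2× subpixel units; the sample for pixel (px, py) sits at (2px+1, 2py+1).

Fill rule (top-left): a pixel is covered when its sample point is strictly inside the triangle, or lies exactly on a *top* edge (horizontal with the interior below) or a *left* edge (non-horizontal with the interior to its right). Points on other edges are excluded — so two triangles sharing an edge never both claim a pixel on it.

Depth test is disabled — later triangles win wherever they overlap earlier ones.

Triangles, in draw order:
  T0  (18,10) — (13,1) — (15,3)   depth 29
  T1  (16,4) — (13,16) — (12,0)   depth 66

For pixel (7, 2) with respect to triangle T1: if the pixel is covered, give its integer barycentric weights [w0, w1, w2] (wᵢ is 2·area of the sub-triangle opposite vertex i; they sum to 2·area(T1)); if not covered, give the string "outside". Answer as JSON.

T0:
  2·area = 8
  edge (18, 10)→(13, 1): d=(-5,-9) top-left  bias=+0
  edge (13, 1)→(15, 3): d=(2,2) right/bottom  bias=-1
  edge (15, 3)→(18, 10): d=(3,7) right/bottom  bias=-1
    (6,0)@(13, 1): e=[0,0,8] → ·  [on edge]
    (7,1)@(15, 3): e=[8,0,0] → ·  [on edge]
    (8,2)@(17, 5): e=[16,0,-8] → ·  [on edge]
  covered (0 px):
    · · · · · · · · ·
    · · · · · · · · ·
    · · · · · · · · ·
    · · · · · · · · ·
    · · · · · · · · ·
    · · · · · · · · ·
    · · · · · · · · ·
    · · · · · · · · ·
T1:
  2·area = 60
  edge (16, 4)→(13, 16): d=(-3,12) right/bottom  bias=-1
  edge (13, 16)→(12, 0): d=(-1,-16) top-left  bias=+0
  edge (12, 0)→(16, 4): d=(4,4) right/bottom  bias=-1
    (6,0)@(13, 1): e=[45,15,0] → ·  [on edge]
    (6,1)@(13, 3): e=[39,13,8] → █
    (7,1)@(15, 3): e=[15,45,0] → ·  [on edge]
    (6,2)@(13, 5): e=[33,11,16] → █
    (7,2)@(15, 5): e=[9,43,8] → █
    (8,2)@(17, 5): e=[-15,75,0] → ·  [on edge]
    (6,3)@(13, 7): e=[27,9,24] → █
    (8,3)@(17, 7): e=[-21,73,8] → ·
    (6,4)@(13, 9): e=[21,7,32] → █
    (7,4)@(15, 9): e=[-3,39,24] → ·
    (6,5)@(13, 11): e=[15,5,40] → █
    (7,5)@(15, 11): e=[-9,37,32] → ·
  covered (9 px):
    · · · · · · · · ·
    · · · · · · █ · ·
    · · · · · · █ █ ·
    · · · · · · █ █ ·
    · · · · · · █ · ·
    · · · · · · █ · ·
    · · · · · · █ · ·
    · · · · · · █ · ·

Answer: [43,8,9]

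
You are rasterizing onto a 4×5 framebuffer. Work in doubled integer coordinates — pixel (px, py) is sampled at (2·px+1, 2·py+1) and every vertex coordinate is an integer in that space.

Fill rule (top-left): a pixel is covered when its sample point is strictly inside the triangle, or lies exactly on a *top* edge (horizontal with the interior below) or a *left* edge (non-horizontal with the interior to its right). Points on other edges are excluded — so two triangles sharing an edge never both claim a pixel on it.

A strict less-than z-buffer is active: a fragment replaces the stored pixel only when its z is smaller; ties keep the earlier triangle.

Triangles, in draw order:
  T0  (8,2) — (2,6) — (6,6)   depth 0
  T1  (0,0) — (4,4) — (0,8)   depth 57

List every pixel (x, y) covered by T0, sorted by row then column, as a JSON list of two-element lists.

T0:
  2·area = 16  (B↔C swapped to make it positive)
  edge (8, 2)→(6, 6): d=(-2,4) right/bottom  bias=-1
  edge (6, 6)→(2, 6): d=(-4,0) right/bottom  bias=-1
  edge (2, 6)→(8, 2): d=(6,-4) top-left  bias=+0
    (3,1)@(7, 3): e=[2,12,2] → #
    (2,2)@(5, 5): e=[6,4,6] → #
    (3,2)@(7, 5): e=[-2,4,14] → ·
    (2,3)@(5, 7): e=[2,-4,18] → ·
  covered (2 px):
    · · · ·
    · · · #
    · · # ·
    · · · ·
    · · · ·
T1:
  2·area = 32
  edge (0, 0)→(4, 4): d=(4,4) right/bottom  bias=-1
  edge (4, 4)→(0, 8): d=(-4,4) right/bottom  bias=-1
  edge (0, 8)→(0, 0): d=(0,-8) top-left  bias=+0
    (0,0)@(1, 1): e=[0,24,8] → ·  [on edge]
    (3,0)@(7, 1): e=[-24,0,56] → ·  [on edge]
    (0,1)@(1, 3): e=[8,16,8] → #
    (1,1)@(3, 3): e=[0,8,24] → ·  [on edge]
    (2,1)@(5, 3): e=[-8,0,40] → ·  [on edge]
    (0,2)@(1, 5): e=[16,8,8] → #
    (1,2)@(3, 5): e=[8,0,24] → ·  [on edge]
    (2,2)@(5, 5): e=[0,-8,40] → ·  [on edge]
    (0,3)@(1, 7): e=[24,0,8] → ·  [on edge]
    (3,3)@(7, 7): e=[0,-24,56] → ·  [on edge]
  covered (2 px):
    · · · ·
    # · · ·
    # · · ·
    · · · ·
    · · · ·

Result: [[3,1],[2,2]]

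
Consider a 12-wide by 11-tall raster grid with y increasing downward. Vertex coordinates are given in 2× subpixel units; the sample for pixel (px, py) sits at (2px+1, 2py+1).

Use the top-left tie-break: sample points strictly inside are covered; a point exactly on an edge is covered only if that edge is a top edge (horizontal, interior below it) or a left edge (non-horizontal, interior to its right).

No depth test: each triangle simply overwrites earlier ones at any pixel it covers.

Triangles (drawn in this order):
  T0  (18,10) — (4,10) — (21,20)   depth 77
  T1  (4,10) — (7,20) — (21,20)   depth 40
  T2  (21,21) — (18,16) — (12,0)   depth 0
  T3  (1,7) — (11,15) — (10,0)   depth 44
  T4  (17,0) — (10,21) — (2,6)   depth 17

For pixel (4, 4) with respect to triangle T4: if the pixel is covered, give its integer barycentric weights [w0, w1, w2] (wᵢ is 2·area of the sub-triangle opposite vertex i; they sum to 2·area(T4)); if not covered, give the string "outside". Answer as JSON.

T0:
  2·area = 140  (B↔C swapped to make it positive)
  edge (18, 10)→(21, 20): d=(3,10) right/bottom  bias=-1
  edge (21, 20)→(4, 10): d=(-17,-10) top-left  bias=+0
  edge (4, 10)→(18, 10): d=(14,0) top-left  bias=+0
    (3,5)@(7, 11): e=[113,13,14] → █
    (4,5)@(9, 11): e=[93,33,14] → █
    (5,5)@(11, 11): e=[73,53,14] → █
    (6,5)@(13, 11): e=[53,73,14] → █
    (7,5)@(15, 11): e=[33,93,14] → █
    (8,5)@(17, 11): e=[13,113,14] → █
    (9,5)@(19, 11): e=[-7,133,14] → ·
    (3,6)@(7, 13): e=[119,-21,42] → ·
    (4,6)@(9, 13): e=[99,-1,42] → ·
    (5,6)@(11, 13): e=[79,19,42] → █
    (9,6)@(19, 13): e=[-1,99,42] → ·
    (5,7)@(11, 15): e=[85,-15,70] → ·
  covered (16 px):
    · · · · · · · · · · · ·
    · · · · · · · · · · · ·
    · · · · · · · · · · · ·
    · · · · · · · · · · · ·
    · · · · · · · · · · · ·
    · · · █ █ █ █ █ █ · · ·
    · · · · · █ █ █ █ · · ·
    · · · · · · █ █ █ █ · ·
    · · · · · · · · █ █ · ·
    · · · · · · · · · · · ·
    · · · · · · · · · · · ·
T1:
  2·area = 140  (B↔C swapped to make it positive)
  edge (4, 10)→(21, 20): d=(17,10) right/bottom  bias=-1
  edge (21, 20)→(7, 20): d=(-14,0) right/bottom  bias=-1
  edge (7, 20)→(4, 10): d=(-3,-10) top-left  bias=+0
    (2,5)@(5, 11): e=[7,126,7] → █
    (3,5)@(7, 11): e=[-13,126,27] → ·
    (2,6)@(5, 13): e=[41,98,1] → █
    (3,6)@(7, 13): e=[21,98,21] → █
    (4,6)@(9, 13): e=[1,98,41] → █
    (5,6)@(11, 13): e=[-19,98,61] → ·
    (2,7)@(5, 15): e=[75,70,-5] → ·
    (3,7)@(7, 15): e=[55,70,15] → █
    (5,7)@(11, 15): e=[15,70,55] → █
    (6,7)@(13, 15): e=[-5,70,75] → ·
    (3,8)@(7, 17): e=[89,42,9] → █
    (6,8)@(13, 17): e=[29,42,69] → █
  covered (19 px):
    · · · · · · · · · · · ·
    · · · · · · · · · · · ·
    · · · · · · · · · · · ·
    · · · · · · · · · · · ·
    · · · · · · · · · · · ·
    · · █ · · · · · · · · ·
    · · █ █ █ · · · · · · ·
    · · · █ █ █ · · · · · ·
    · · · █ █ █ █ █ · · · ·
    · · · █ █ █ █ █ █ █ · ·
    · · · · · · · · · · · ·
T2:
  2·area = 18
  edge (21, 21)→(18, 16): d=(-3,-5) top-left  bias=+0
  edge (18, 16)→(12, 0): d=(-6,-16) top-left  bias=+0
  edge (12, 0)→(21, 21): d=(9,21) right/bottom  bias=-1
    (4,0)@(9, 1): e=[0,-54,72] → ·  [on edge]
    (7,3)@(15, 7): e=[12,6,0] → ·  [on edge]
    (7,5)@(15, 11): e=[0,-18,36] → ·  [on edge]
    (8,6)@(17, 13): e=[4,2,12] → █
    (9,6)@(19, 13): e=[14,34,-30] → ·
    (8,7)@(17, 15): e=[-2,-10,30] → ·
    (9,8)@(19, 17): e=[2,10,6] → █
    (10,8)@(21, 17): e=[12,42,-36] → ·
    (9,9)@(19, 19): e=[-4,-2,24] → ·
    (10,10)@(21, 21): e=[0,18,0] → ·  [on edge]
  covered (2 px):
    · · · · · · · · · · · ·
    · · · · · · · · · · · ·
    · · · · · · · · · · · ·
    · · · · · · · · · · · ·
    · · · · · · · · · · · ·
    · · · · · · · · · · · ·
    · · · · · · · · █ · · ·
    · · · · · · · · · · · ·
    · · · · · · · · · █ · ·
    · · · · · · · · · · · ·
    · · · · · · · · · · · ·
T3:
  2·area = 142  (B↔C swapped to make it positive)
  edge (1, 7)→(10, 0): d=(9,-7) top-left  bias=+0
  edge (10, 0)→(11, 15): d=(1,15) right/bottom  bias=-1
  edge (11, 15)→(1, 7): d=(-10,-8) top-left  bias=+0
    (4,0)@(9, 1): e=[2,16,124] → █
    (5,0)@(11, 1): e=[16,-14,140] → ·
    (3,1)@(7, 3): e=[6,48,88] → █
    (5,1)@(11, 3): e=[34,-12,120] → ·
    (2,2)@(5, 5): e=[10,80,52] → █
    (5,2)@(11, 5): e=[52,-10,100] → ·
    (0,3)@(1, 7): e=[0,142,0] → █  [on edge]
    (1,3)@(3, 7): e=[14,112,16] → █
    (5,3)@(11, 7): e=[70,-8,80] → ·
    (0,4)@(1, 9): e=[18,144,-20] → ·
    (1,4)@(3, 9): e=[32,114,-4] → ·
    (2,4)@(5, 9): e=[46,84,12] → █
    (5,7)@(11, 15): e=[142,0,0] → ·  [on edge]
  covered (17 px):
    · · · · █ · · · · · · ·
    · · · █ █ · · · · · · ·
    · · █ █ █ · · · · · · ·
    █ █ █ █ █ · · · · · · ·
    · · █ █ █ · · · · · · ·
    · · · █ █ · · · · · · ·
    · · · · █ · · · · · · ·
    · · · · · · · · · · · ·
    · · · · · · · · · · · ·
    · · · · · · · · · · · ·
    · · · · · · · · · · · ·
T4:
  2·area = 273
  edge (17, 0)→(10, 21): d=(-7,21) right/bottom  bias=-1
  edge (10, 21)→(2, 6): d=(-8,-15) top-left  bias=+0
  edge (2, 6)→(17, 0): d=(15,-6) top-left  bias=+0
    (7,0)@(15, 1): e=[35,235,3] → █
    (8,0)@(17, 1): e=[-7,265,15] → ·
    (5,1)@(11, 3): e=[105,159,9] → █
    (6,1)@(13, 3): e=[63,189,21] → █
    (8,1)@(17, 3): e=[-21,249,45] → ·
    (2,2)@(5, 5): e=[217,53,3] → █
    (3,2)@(7, 5): e=[175,83,15] → █
    (4,2)@(9, 5): e=[133,113,27] → █
    (8,2)@(17, 5): e=[-35,233,75] → ·
    (1,3)@(3, 7): e=[245,7,21] → █
    (7,3)@(15, 7): e=[-7,187,93] → ·
    (1,4)@(3, 9): e=[231,-9,51] → ·
  covered (35 px):
    · · · · · · · █ · · · ·
    · · · · · █ █ █ · · · ·
    · · █ █ █ █ █ █ · · · ·
    · █ █ █ █ █ █ · · · · ·
    · · █ █ █ █ █ · · · · ·
    · · █ █ █ █ █ · · · · ·
    · · · █ █ █ · · · · · ·
    · · · █ █ █ · · · · · ·
    · · · · █ █ · · · · · ·
    · · · · █ · · · · · · ·
    · · · · · · · · · · · ·

Final: [81,87,105]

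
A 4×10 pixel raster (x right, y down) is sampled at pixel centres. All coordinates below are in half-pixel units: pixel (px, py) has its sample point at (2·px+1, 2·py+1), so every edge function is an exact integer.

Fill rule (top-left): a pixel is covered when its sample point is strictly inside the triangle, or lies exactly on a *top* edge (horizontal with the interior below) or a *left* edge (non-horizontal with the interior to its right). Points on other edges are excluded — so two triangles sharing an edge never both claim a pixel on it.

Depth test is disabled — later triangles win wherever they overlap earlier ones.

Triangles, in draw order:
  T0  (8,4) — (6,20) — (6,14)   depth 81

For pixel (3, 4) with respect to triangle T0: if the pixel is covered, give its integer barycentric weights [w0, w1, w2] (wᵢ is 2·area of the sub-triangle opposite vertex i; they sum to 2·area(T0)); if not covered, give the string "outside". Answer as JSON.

T0:
  2·area = 12
  edge (8, 4)→(6, 20): d=(-2,16) right/bottom  bias=-1
  edge (6, 20)→(6, 14): d=(0,-6) top-left  bias=+0
  edge (6, 14)→(8, 4): d=(2,-10) top-left  bias=+0
    (3,4)@(7, 9): e=[6,6,0] → X  [on edge]
    (3,5)@(7, 11): e=[2,6,4] → X
    (3,6)@(7, 13): e=[-2,6,8] → .
    (2,9)@(5, 19): e=[18,-6,0] → .  [on edge]
  covered (2 px):
    . . . .
    . . . .
    . . . .
    . . . .
    . . . X
    . . . X
    . . . .
    . . . .
    . . . .
    . . . .

Result: [6,0,6]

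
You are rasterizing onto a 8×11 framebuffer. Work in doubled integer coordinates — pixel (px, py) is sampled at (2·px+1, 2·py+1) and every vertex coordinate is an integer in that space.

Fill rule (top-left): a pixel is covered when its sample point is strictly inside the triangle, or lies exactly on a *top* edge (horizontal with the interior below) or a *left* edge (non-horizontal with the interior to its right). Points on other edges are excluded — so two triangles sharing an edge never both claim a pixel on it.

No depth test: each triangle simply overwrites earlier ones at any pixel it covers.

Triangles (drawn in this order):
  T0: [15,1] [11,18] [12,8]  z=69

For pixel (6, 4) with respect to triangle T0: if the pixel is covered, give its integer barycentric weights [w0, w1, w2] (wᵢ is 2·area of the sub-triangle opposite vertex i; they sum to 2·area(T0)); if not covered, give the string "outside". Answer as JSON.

T0:
  2·area = 23
  edge (15, 1)→(11, 18): d=(-4,17) right/bottom  bias=-1
  edge (11, 18)→(12, 8): d=(1,-10) top-left  bias=+0
  edge (12, 8)→(15, 1): d=(3,-7) top-left  bias=+0
    (7,0)@(15, 1): e=[0,23,0] → ·  [on edge]
    (6,3)@(13, 7): e=[10,9,4] → #
    (7,3)@(15, 7): e=[-24,29,18] → ·
    (6,4)@(13, 9): e=[2,11,10] → #
    (7,4)@(15, 9): e=[-32,31,24] → ·
    (6,5)@(13, 11): e=[-6,13,16] → ·
    (4,7)@(9, 15): e=[46,-23,0] → ·  [on edge]
  covered (2 px):
    · · · · · · · ·
    · · · · · · · ·
    · · · · · · · ·
    · · · · · · # ·
    · · · · · · # ·
    · · · · · · · ·
    · · · · · · · ·
    · · · · · · · ·
    · · · · · · · ·
    · · · · · · · ·
    · · · · · · · ·

Answer: [11,10,2]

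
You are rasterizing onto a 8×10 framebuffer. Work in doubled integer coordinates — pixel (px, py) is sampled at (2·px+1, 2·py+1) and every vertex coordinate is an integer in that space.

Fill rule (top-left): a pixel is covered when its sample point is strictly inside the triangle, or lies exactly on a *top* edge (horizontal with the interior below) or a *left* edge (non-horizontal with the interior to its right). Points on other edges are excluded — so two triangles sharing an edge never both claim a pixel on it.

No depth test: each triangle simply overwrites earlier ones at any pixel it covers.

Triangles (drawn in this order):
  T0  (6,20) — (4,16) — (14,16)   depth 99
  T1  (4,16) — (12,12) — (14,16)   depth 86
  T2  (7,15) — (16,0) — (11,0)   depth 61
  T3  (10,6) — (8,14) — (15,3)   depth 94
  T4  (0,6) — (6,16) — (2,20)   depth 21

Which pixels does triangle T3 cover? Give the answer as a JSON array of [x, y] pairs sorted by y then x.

T0:
  2·area = 40
  edge (6, 20)→(4, 16): d=(-2,-4) top-left  bias=+0
  edge (4, 16)→(14, 16): d=(10,0) top-left  bias=+0
  edge (14, 16)→(6, 20): d=(-8,4) right/bottom  bias=-1
    (2,8)@(5, 17): e=[2,10,28] → #
    (3,8)@(7, 17): e=[10,10,20] → #
    (4,8)@(9, 17): e=[18,10,12] → #
    (5,8)@(11, 17): e=[26,10,4] → #
    (6,8)@(13, 17): e=[34,10,-4] → ·
    (2,9)@(5, 19): e=[-2,30,12] → ·
    (3,9)@(7, 19): e=[6,30,4] → #
    (4,9)@(9, 19): e=[14,30,-4] → ·
    (5,9)@(11, 19): e=[22,30,-12] → ·
  covered (5 px):
    · · · · · · · ·
    · · · · · · · ·
    · · · · · · · ·
    · · · · · · · ·
    · · · · · · · ·
    · · · · · · · ·
    · · · · · · · ·
    · · · · · · · ·
    · · # # # # · ·
    · · · # · · · ·
T1:
  2·area = 40
  edge (4, 16)→(12, 12): d=(8,-4) top-left  bias=+0
  edge (12, 12)→(14, 16): d=(2,4) right/bottom  bias=-1
  edge (14, 16)→(4, 16): d=(-10,0) right/bottom  bias=-1
    (5,6)@(11, 13): e=[4,6,30] → #
    (6,6)@(13, 13): e=[12,-2,30] → ·
    (3,7)@(7, 15): e=[4,26,10] → #
    (4,7)@(9, 15): e=[12,18,10] → #
    (6,7)@(13, 15): e=[28,2,10] → #
    (7,7)@(15, 15): e=[36,-6,10] → ·
    (3,8)@(7, 17): e=[20,30,-10] → ·
    (4,8)@(9, 17): e=[28,22,-10] → ·
    (5,8)@(11, 17): e=[36,14,-10] → ·
    (6,8)@(13, 17): e=[44,6,-10] → ·
  covered (5 px):
    · · · · · · · ·
    · · · · · · · ·
    · · · · · · · ·
    · · · · · · · ·
    · · · · · · · ·
    · · · · · · · ·
    · · · · · # · ·
    · · · # # # # ·
    · · · · · · · ·
    · · · · · · · ·
T2:
  2·area = 75  (B↔C swapped to make it positive)
  edge (7, 15)→(11, 0): d=(4,-15) top-left  bias=+0
  edge (11, 0)→(16, 0): d=(5,0) top-left  bias=+0
  edge (16, 0)→(7, 15): d=(-9,15) right/bottom  bias=-1
    (5,0)@(11, 1): e=[4,5,66] → #
    (6,0)@(13, 1): e=[34,5,36] → #
    (7,0)@(15, 1): e=[64,5,6] → #
    (5,1)@(11, 3): e=[12,15,48] → #
    (7,1)@(15, 3): e=[72,15,-12] → ·
    (5,2)@(11, 5): e=[20,25,30] → #
    (6,2)@(13, 5): e=[50,25,0] → ·  [on edge]
    (5,3)@(11, 7): e=[28,35,12] → #
    (6,3)@(13, 7): e=[58,35,-18] → ·
    (4,4)@(9, 9): e=[6,45,24] → #
    (5,4)@(11, 9): e=[36,45,-6] → ·
    (4,5)@(9, 11): e=[14,55,6] → #
    (3,7)@(7, 15): e=[0,75,0] → ·  [on edge]
  covered (9 px):
    · · · · · # # #
    · · · · · # # ·
    · · · · · # · ·
    · · · · · # · ·
    · · · · # · · ·
    · · · · # · · ·
    · · · · · · · ·
    · · · · · · · ·
    · · · · · · · ·
    · · · · · · · ·
T3:
  2·area = 34  (B↔C swapped to make it positive)
  edge (10, 6)→(15, 3): d=(5,-3) top-left  bias=+0
  edge (15, 3)→(8, 14): d=(-7,11) right/bottom  bias=-1
  edge (8, 14)→(10, 6): d=(2,-8) top-left  bias=+0
    (7,1)@(15, 3): e=[0,0,34] → ·  [on edge]
    (6,2)@(13, 5): e=[4,8,22] → #
    (7,2)@(15, 5): e=[10,-14,38] → ·
    (5,3)@(11, 7): e=[8,16,10] → #
    (6,3)@(13, 7): e=[14,-6,26] → ·
    (2,4)@(5, 9): e=[0,68,-34] → ·  [on edge]
    (5,4)@(11, 9): e=[18,2,14] → #
    (6,4)@(13, 9): e=[24,-20,30] → ·
    (4,5)@(9, 11): e=[22,10,2] → #
    (5,5)@(11, 11): e=[28,-12,18] → ·
    (4,6)@(9, 13): e=[32,-4,6] → ·
  covered (4 px):
    · · · · · · · ·
    · · · · · · · ·
    · · · · · · # ·
    · · · · · # · ·
    · · · · · # · ·
    · · · · # · · ·
    · · · · · · · ·
    · · · · · · · ·
    · · · · · · · ·
    · · · · · · · ·
T4:
  2·area = 64
  edge (0, 6)→(6, 16): d=(6,10) right/bottom  bias=-1
  edge (6, 16)→(2, 20): d=(-4,4) right/bottom  bias=-1
  edge (2, 20)→(0, 6): d=(-2,-14) top-left  bias=+0
    (7,3)@(15, 7): e=[-144,0,208] → ·  [on edge]
    (0,4)@(1, 9): e=[8,48,8] → #
    (1,4)@(3, 9): e=[-12,40,36] → ·
    (6,4)@(13, 9): e=[-112,0,176] → ·  [on edge]
    (0,5)@(1, 11): e=[20,40,4] → #
    (1,5)@(3, 11): e=[0,32,32] → ·  [on edge]
    (5,5)@(11, 11): e=[-80,0,144] → ·  [on edge]
    (0,6)@(1, 13): e=[32,32,0] → #  [on edge]
    (1,6)@(3, 13): e=[12,24,28] → #
    (2,6)@(5, 13): e=[-8,16,56] → ·
    (4,6)@(9, 13): e=[-48,0,112] → ·  [on edge]
    (0,7)@(1, 15): e=[44,24,-4] → ·
    (3,7)@(7, 15): e=[-16,0,80] → ·  [on edge]
    (2,8)@(5, 17): e=[16,0,48] → ·  [on edge]
    (1,9)@(3, 19): e=[48,0,16] → ·  [on edge]
  covered (7 px):
    · · · · · · · ·
    · · · · · · · ·
    · · · · · · · ·
    · · · · · · · ·
    # · · · · · · ·
    # · · · · · · ·
    # # · · · · · ·
    · # # · · · · ·
    · # · · · · · ·
    · · · · · · · ·

Answer: [[6,2],[5,3],[5,4],[4,5]]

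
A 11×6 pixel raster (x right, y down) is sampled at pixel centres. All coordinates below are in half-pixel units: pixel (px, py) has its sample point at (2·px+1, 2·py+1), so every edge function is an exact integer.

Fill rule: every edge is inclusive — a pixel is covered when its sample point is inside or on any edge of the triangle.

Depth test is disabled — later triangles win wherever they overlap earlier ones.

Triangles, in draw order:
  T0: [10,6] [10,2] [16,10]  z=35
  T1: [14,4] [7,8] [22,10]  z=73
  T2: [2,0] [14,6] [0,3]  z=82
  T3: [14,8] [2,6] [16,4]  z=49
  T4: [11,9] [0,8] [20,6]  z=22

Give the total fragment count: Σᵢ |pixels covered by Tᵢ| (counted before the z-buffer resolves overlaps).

T0:
  2·area = 24
  edge (10, 6)→(10, 2): d=(0,-4) inclusive
  edge (10, 2)→(16, 10): d=(6,8) inclusive
  edge (16, 10)→(10, 6): d=(-6,-4) inclusive
    (5,2)@(11, 5): e=[4,10,10] → X
    (6,2)@(13, 5): e=[12,-6,18] → .
    (5,3)@(11, 7): e=[4,22,-2] → .
    (6,3)@(13, 7): e=[12,6,6] → X
    (7,3)@(15, 7): e=[20,-10,14] → .
    (6,4)@(13, 9): e=[12,18,-6] → .
    (7,4)@(15, 9): e=[20,2,2] → X
    (8,4)@(17, 9): e=[28,-14,10] → .
    (7,5)@(15, 11): e=[20,14,-10] → .
  covered (3 px):
    . . . . . . . . . . .
    . . . . . . . . . . .
    . . . . . X . . . . .
    . . . . . . X . . . .
    . . . . . . . X . . .
    . . . . . . . . . . .
T1:
  2·area = 74  (B↔C swapped to make it positive)
  edge (14, 4)→(22, 10): d=(8,6) inclusive
  edge (22, 10)→(7, 8): d=(-15,-2) inclusive
  edge (7, 8)→(14, 4): d=(7,-4) inclusive
    (6,2)@(13, 5): e=[14,57,3] → X
    (7,2)@(15, 5): e=[2,61,11] → X
    (8,2)@(17, 5): e=[-10,65,19] → .
    (4,3)@(9, 7): e=[54,19,1] → X
    (5,3)@(11, 7): e=[42,23,9] → X
    (8,3)@(17, 7): e=[6,35,33] → X
    (9,3)@(19, 7): e=[-6,39,41] → .
    (4,4)@(9, 9): e=[70,-11,15] → .
    (5,4)@(11, 9): e=[58,-7,23] → .
    (6,4)@(13, 9): e=[46,-3,31] → .
    (7,4)@(15, 9): e=[34,1,39] → X
    (9,4)@(19, 9): e=[10,9,55] → X
  covered (10 px):
    . . . . . . . . . . .
    . . . . . . . . . . .
    . . . . . . X X . . .
    . . . . X X X X X . .
    . . . . . . . X X X .
    . . . . . . . . . . .
T2:
  2·area = 48
  edge (2, 0)→(14, 6): d=(12,6) inclusive
  edge (14, 6)→(0, 3): d=(-14,-3) inclusive
  edge (0, 3)→(2, 0): d=(2,-3) inclusive
    (1,0)@(3, 1): e=[6,37,5] → X
    (2,0)@(5, 1): e=[-6,43,11] → .
    (0,1)@(1, 3): e=[42,3,3] → X
    (2,1)@(5, 3): e=[18,15,15] → X
    (3,1)@(7, 3): e=[6,21,21] → X
    (4,1)@(9, 3): e=[-6,27,27] → .
    (0,2)@(1, 5): e=[66,-25,7] → .
    (1,2)@(3, 5): e=[54,-19,13] → .
    (2,2)@(5, 5): e=[42,-13,19] → .
    (3,2)@(7, 5): e=[30,-7,25] → .
    (5,2)@(11, 5): e=[6,5,37] → X
    (6,2)@(13, 5): e=[-6,11,43] → .
  covered (6 px):
    . X . . . . . . . . .
    X X X X . . . . . . .
    . . . . . X . . . . .
    . . . . . . . . . . .
    . . . . . . . . . . .
    . . . . . . . . . . .
T3:
  2·area = 52
  edge (14, 8)→(2, 6): d=(-12,-2) inclusive
  edge (2, 6)→(16, 4): d=(14,-2) inclusive
  edge (16, 4)→(14, 8): d=(-2,4) inclusive
    (4,2)@(9, 5): e=[26,0,26] → X  [on edge]
    (5,2)@(11, 5): e=[30,4,18] → X
    (6,2)@(13, 5): e=[34,8,10] → X
    (7,2)@(15, 5): e=[38,12,2] → X
    (8,2)@(17, 5): e=[42,16,-6] → .
    (4,3)@(9, 7): e=[2,28,22] → X
    (7,3)@(15, 7): e=[14,40,-2] → .
    (4,4)@(9, 9): e=[-22,56,18] → .
    (5,4)@(11, 9): e=[-18,60,10] → .
    (6,4)@(13, 9): e=[-14,64,2] → .
  covered (7 px):
    . . . . . . . . . . .
    . . . . . . . . . . .
    . . . . X X X X . . .
    . . . . X X X . . . .
    . . . . . . . . . . .
    . . . . . . . . . . .
T4:
  2·area = 42
  edge (11, 9)→(0, 8): d=(-11,-1) inclusive
  edge (0, 8)→(20, 6): d=(20,-2) inclusive
  edge (20, 6)→(11, 9): d=(-9,3) inclusive
    (5,3)@(11, 7): e=[22,2,18] → X
    (6,3)@(13, 7): e=[24,6,12] → X
    (7,3)@(15, 7): e=[26,10,6] → X
    (8,3)@(17, 7): e=[28,14,0] → X  [on edge]
    (9,3)@(19, 7): e=[30,18,-6] → .
    (5,4)@(11, 9): e=[0,42,0] → X  [on edge]
    (6,4)@(13, 9): e=[2,46,-6] → .
    (7,4)@(15, 9): e=[4,50,-12] → .
    (8,4)@(17, 9): e=[6,54,-18] → .
    (2,5)@(5, 11): e=[-28,70,0] → .  [on edge]
    (5,5)@(11, 11): e=[-22,82,-18] → .
  covered (5 px):
    . . . . . . . . . . .
    . . . . . . . . . . .
    . . . . . . . . . . .
    . . . . . X X X X . .
    . . . . . X . . . . .
    . . . . . . . . . . .

Answer: 31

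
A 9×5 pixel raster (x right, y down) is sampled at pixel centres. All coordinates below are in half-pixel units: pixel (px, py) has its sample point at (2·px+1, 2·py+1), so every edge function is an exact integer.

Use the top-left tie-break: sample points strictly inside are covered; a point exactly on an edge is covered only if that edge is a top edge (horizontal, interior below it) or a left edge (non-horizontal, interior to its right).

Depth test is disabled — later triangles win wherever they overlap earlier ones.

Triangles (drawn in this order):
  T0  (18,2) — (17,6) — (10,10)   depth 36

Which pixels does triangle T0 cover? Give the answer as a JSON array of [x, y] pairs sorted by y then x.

T0:
  2·area = 24
  edge (18, 2)→(17, 6): d=(-1,4) right/bottom  bias=-1
  edge (17, 6)→(10, 10): d=(-7,4) right/bottom  bias=-1
  edge (10, 10)→(18, 2): d=(8,-8) top-left  bias=+0
    (8,1)@(17, 3): e=[3,21,0] → X  [on edge]
    (7,2)@(15, 5): e=[9,15,0] → X  [on edge]
    (6,3)@(13, 7): e=[15,9,0] → X  [on edge]
    (8,3)@(17, 7): e=[-1,-7,32] → .
    (5,4)@(11, 9): e=[21,3,0] → X  [on edge]
    (6,4)@(13, 9): e=[13,-5,16] → .
    (7,4)@(15, 9): e=[5,-13,32] → .
  covered (6 px):
    . . . . . . . . .
    . . . . . . . . X
    . . . . . . . X X
    . . . . . . X X .
    . . . . . X . . .

Final: [[8,1],[7,2],[8,2],[6,3],[7,3],[5,4]]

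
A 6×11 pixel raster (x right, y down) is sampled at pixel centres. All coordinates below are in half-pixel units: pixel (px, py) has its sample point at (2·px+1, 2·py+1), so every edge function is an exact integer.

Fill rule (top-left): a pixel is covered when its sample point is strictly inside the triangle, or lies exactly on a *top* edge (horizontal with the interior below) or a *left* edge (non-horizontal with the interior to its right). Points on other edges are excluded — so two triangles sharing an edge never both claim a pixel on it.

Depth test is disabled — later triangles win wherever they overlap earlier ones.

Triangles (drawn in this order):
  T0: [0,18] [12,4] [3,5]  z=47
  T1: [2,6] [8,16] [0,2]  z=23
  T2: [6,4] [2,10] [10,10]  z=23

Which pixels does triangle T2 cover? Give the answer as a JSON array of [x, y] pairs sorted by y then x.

T0:
  2·area = 114  (B↔C swapped to make it positive)
  edge (0, 18)→(3, 5): d=(3,-13) top-left  bias=+0
  edge (3, 5)→(12, 4): d=(9,-1) top-left  bias=+0
  edge (12, 4)→(0, 18): d=(-12,14) right/bottom  bias=-1
    (1,2)@(3, 5): e=[0,0,114] → #  [on edge]
    (2,2)@(5, 5): e=[26,2,86] → #
    (3,2)@(7, 5): e=[52,4,58] → #
    (4,2)@(9, 5): e=[78,6,30] → #
    (5,2)@(11, 5): e=[104,8,2] → #
    (1,3)@(3, 7): e=[6,18,90] → #
    (5,3)@(11, 7): e=[110,26,-22] → ·
    (1,4)@(3, 9): e=[12,36,66] → #
    (4,4)@(9, 9): e=[90,42,-18] → ·
    (1,5)@(3, 11): e=[18,54,42] → #
    (3,5)@(7, 11): e=[70,58,-14] → ·
    (1,6)@(3, 13): e=[24,72,18] → #
  covered (16 px):
    · · · · · ·
    · · · · · ·
    · # # # # #
    · # # # # ·
    · # # # · ·
    · # # · · ·
    · # · · · ·
    # · · · · ·
    · · · · · ·
    · · · · · ·
    · · · · · ·
T1:
  2·area = 4  (B↔C swapped to make it positive)
  edge (2, 6)→(0, 2): d=(-2,-4) top-left  bias=+0
  edge (0, 2)→(8, 16): d=(8,14) right/bottom  bias=-1
  edge (8, 16)→(2, 6): d=(-6,-10) top-left  bias=+0
    (2,5)@(5, 11): e=[2,2,0] → #  [on edge]
    (3,5)@(7, 11): e=[10,-26,20] → ·
    (2,6)@(5, 13): e=[-2,18,-12] → ·
    (5,10)@(11, 21): e=[6,-2,0] → ·  [on edge]
  covered (1 px):
    · · · · · ·
    · · · · · ·
    · · · · · ·
    · · · · · ·
    · · · · · ·
    · · # · · ·
    · · · · · ·
    · · · · · ·
    · · · · · ·
    · · · · · ·
    · · · · · ·
T2:
  2·area = 48  (B↔C swapped to make it positive)
  edge (6, 4)→(10, 10): d=(4,6) right/bottom  bias=-1
  edge (10, 10)→(2, 10): d=(-8,0) right/bottom  bias=-1
  edge (2, 10)→(6, 4): d=(4,-6) top-left  bias=+0
    (2,3)@(5, 7): e=[18,24,6] → #
    (3,3)@(7, 7): e=[6,24,18] → #
    (4,3)@(9, 7): e=[-6,24,30] → ·
    (1,4)@(3, 9): e=[38,8,2] → #
    (4,4)@(9, 9): e=[2,8,38] → #
    (5,4)@(11, 9): e=[-10,8,50] → ·
    (1,5)@(3, 11): e=[46,-8,10] → ·
    (2,5)@(5, 11): e=[34,-8,22] → ·
    (3,5)@(7, 11): e=[22,-8,34] → ·
    (4,5)@(9, 11): e=[10,-8,46] → ·
  covered (6 px):
    · · · · · ·
    · · · · · ·
    · · · · · ·
    · · # # · ·
    · # # # # ·
    · · · · · ·
    · · · · · ·
    · · · · · ·
    · · · · · ·
    · · · · · ·
    · · · · · ·

Answer: [[2,3],[3,3],[1,4],[2,4],[3,4],[4,4]]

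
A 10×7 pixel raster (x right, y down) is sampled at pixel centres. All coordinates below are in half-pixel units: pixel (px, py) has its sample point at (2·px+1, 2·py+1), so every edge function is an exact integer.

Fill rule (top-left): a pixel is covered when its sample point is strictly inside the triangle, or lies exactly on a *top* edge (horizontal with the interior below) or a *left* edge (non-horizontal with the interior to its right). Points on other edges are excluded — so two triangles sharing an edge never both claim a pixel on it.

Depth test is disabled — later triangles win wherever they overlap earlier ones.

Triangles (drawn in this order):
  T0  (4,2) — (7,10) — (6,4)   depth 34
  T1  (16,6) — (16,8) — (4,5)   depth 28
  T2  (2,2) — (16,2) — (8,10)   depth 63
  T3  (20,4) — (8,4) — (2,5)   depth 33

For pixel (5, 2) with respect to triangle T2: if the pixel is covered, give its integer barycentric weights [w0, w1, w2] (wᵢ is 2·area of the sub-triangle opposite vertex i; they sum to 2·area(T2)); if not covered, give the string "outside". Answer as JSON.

T0:
  2·area = 10  (B↔C swapped to make it positive)
  edge (4, 2)→(6, 4): d=(2,2) right/bottom  bias=-1
  edge (6, 4)→(7, 10): d=(1,6) right/bottom  bias=-1
  edge (7, 10)→(4, 2): d=(-3,-8) top-left  bias=+0
    (1,0)@(3, 1): e=[0,15,-5] → .  [on edge]
    (2,1)@(5, 3): e=[0,5,5] → .  [on edge]
    (3,2)@(7, 5): e=[0,-5,15] → .  [on edge]
    (4,3)@(9, 7): e=[0,-15,25] → .  [on edge]
    (5,4)@(11, 9): e=[0,-25,35] → .  [on edge]
    (6,5)@(13, 11): e=[0,-35,45] → .  [on edge]
    (7,6)@(15, 13): e=[0,-45,55] → .  [on edge]
  covered (0 px):
    . . . . . . . . . .
    . . . . . . . . . .
    . . . . . . . . . .
    . . . . . . . . . .
    . . . . . . . . . .
    . . . . . . . . . .
    . . . . . . . . . .
T1:
  2·area = 24
  edge (16, 6)→(16, 8): d=(0,2) right/bottom  bias=-1
  edge (16, 8)→(4, 5): d=(-12,-3) top-left  bias=+0
  edge (4, 5)→(16, 6): d=(12,1) right/bottom  bias=-1
    (6,3)@(13, 7): e=[6,3,15] → X
    (7,3)@(15, 7): e=[2,9,13] → X
    (8,3)@(17, 7): e=[-2,15,11] → .
    (6,4)@(13, 9): e=[6,-21,39] → .
    (7,4)@(15, 9): e=[2,-15,37] → .
  covered (2 px):
    . . . . . . . . . .
    . . . . . . . . . .
    . . . . . . . . . .
    . . . . . . X X . .
    . . . . . . . . . .
    . . . . . . . . . .
    . . . . . . . . . .
T2:
  2·area = 112
  edge (2, 2)→(16, 2): d=(14,0) top-left  bias=+0
  edge (16, 2)→(8, 10): d=(-8,8) right/bottom  bias=-1
  edge (8, 10)→(2, 2): d=(-6,-8) top-left  bias=+0
    (8,0)@(17, 1): e=[-14,0,126] → .  [on edge]
    (1,1)@(3, 3): e=[14,96,2] → X
    (2,1)@(5, 3): e=[14,80,18] → X
    (3,1)@(7, 3): e=[14,64,34] → X
    (4,1)@(9, 3): e=[14,48,50] → X
    (5,1)@(11, 3): e=[14,32,66] → X
    (6,1)@(13, 3): e=[14,16,82] → X
    (7,1)@(15, 3): e=[14,0,98] → .  [on edge]
    (1,2)@(3, 5): e=[42,80,-10] → .
    (2,2)@(5, 5): e=[42,64,6] → X
    (6,2)@(13, 5): e=[42,0,70] → .  [on edge]
    (2,3)@(5, 7): e=[70,48,-6] → .
    (5,3)@(11, 7): e=[70,0,42] → .  [on edge]
    (4,4)@(9, 9): e=[98,0,14] → .  [on edge]
    (3,5)@(7, 11): e=[126,0,-14] → .  [on edge]
    (2,6)@(5, 13): e=[154,0,-42] → .  [on edge]
  covered (12 px):
    . . . . . . . . . .
    . X X X X X X . . .
    . . X X X X . . . .
    . . . X X . . . . .
    . . . . . . . . . .
    . . . . . . . . . .
    . . . . . . . . . .
T3:
  2·area = 12  (B↔C swapped to make it positive)
  edge (20, 4)→(2, 5): d=(-18,1) right/bottom  bias=-1
  edge (2, 5)→(8, 4): d=(6,-1) top-left  bias=+0
  edge (8, 4)→(20, 4): d=(12,0) top-left  bias=+0
  covered (0 px):
    . . . . . . . . . .
    . . . . . . . . . .
    . . . . . . . . . .
    . . . . . . . . . .
    . . . . . . . . . .
    . . . . . . . . . .
    . . . . . . . . . .

Final: [16,54,42]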